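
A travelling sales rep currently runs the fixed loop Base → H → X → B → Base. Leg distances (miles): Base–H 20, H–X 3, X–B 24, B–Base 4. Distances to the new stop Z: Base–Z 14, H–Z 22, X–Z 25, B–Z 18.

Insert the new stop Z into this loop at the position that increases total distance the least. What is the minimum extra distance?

+16 miles — insert Z between Base and H.

Insertion cost between consecutive stops i–j is d(i,Z) + d(Z,j) − d(i,j):
  between Base and H: 14 + 22 − 20 = 16
  between H and X: 22 + 25 − 3 = 44
  between X and B: 25 + 18 − 24 = 19
  between B and Base: 18 + 14 − 4 = 28
Cheapest insertion is between Base and H, adding 16.
New total = 51 + 16 = 67.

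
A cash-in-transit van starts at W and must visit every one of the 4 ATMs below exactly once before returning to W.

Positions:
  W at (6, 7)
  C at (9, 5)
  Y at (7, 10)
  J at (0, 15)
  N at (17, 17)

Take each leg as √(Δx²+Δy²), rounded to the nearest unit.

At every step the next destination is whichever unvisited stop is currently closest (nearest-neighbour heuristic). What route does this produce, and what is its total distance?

53 along W → Y → C → J → N → W.

At W the remaining stops are Y 3, C 4, J 10, N 15; go to Y.
At Y the remaining stops are C 5, J 9, N 12; go to C.
At C the remaining stops are J 13, N 14; go to J.
At J the remaining stops are N 17; go to N.
Return N→W: 15.
Total = 3 + 5 + 13 + 17 + 15 = 53.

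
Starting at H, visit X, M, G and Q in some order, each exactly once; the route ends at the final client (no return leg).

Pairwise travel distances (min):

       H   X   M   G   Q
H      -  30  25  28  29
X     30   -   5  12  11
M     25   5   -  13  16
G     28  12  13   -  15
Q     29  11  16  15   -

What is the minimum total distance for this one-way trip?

There are 4! = 24 possible orderings.
H → X → M → G → Q: 30+5+13+15 = 63
H → X → M → Q → G: 30+5+16+15 = 66
H → X → G → M → Q: 30+12+13+16 = 71
H → X → G → Q → M: 30+12+15+16 = 73
H → X → Q → M → G: 30+11+16+13 = 70
H → X → Q → G → M: 30+11+15+13 = 69
H → M → X → G → Q: 25+5+12+15 = 57
H → M → X → Q → G: 25+5+11+15 = 56
H → M → G → X → Q: 25+13+12+11 = 61
H → M → G → Q → X: 25+13+15+11 = 64
H → M → Q → X → G: 25+16+11+12 = 64
H → M → Q → G → X: 25+16+15+12 = 68
H → G → X → M → Q: 28+12+5+16 = 61
H → G → X → Q → M: 28+12+11+16 = 67
… (10 more)
The minimum is 56.
One shortest path: H → M → X → Q → G.

Minimum one-way distance = 56 min.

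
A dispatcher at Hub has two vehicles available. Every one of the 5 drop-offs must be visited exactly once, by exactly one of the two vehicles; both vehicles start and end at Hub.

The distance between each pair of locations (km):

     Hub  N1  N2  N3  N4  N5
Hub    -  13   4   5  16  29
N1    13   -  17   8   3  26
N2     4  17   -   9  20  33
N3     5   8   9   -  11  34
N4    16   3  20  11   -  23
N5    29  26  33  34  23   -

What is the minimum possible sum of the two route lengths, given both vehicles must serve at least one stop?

76 km — the smallest possible combined total.

There are 2^4 − 1 = 15 ways to divide the 5 stops into two non-empty groups. For each, the best each vehicle can do is its own shortest tour through its group:
  {N1} + {N2, N3, N4, N5}: 26 + 76 = 102
  {N2} + {N1, N3, N4, N5}: 8 + 68 = 76
  {N1, N2} + {N3, N4, N5}: 34 + 68 = 102
  {N3} + {N1, N2, N4, N5}: 10 + 76 = 86
  {N1, N3} + {N2, N4, N5}: 26 + 76 = 102
  {N2, N3} + {N1, N4, N5}: 18 + 68 = 86
  … (15 splits in total)
Best: vehicle 1 Hub → N2 → Hub = 8; vehicle 2 Hub → N3 → N1 → N4 → N5 → Hub = 68; combined 76.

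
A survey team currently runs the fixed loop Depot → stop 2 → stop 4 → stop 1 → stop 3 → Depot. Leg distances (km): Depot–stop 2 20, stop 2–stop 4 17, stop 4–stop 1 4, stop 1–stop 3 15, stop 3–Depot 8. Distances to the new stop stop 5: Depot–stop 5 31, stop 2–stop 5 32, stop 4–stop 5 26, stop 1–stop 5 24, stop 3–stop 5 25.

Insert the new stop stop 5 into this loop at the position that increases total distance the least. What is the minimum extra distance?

Adding 34 km by placing stop 5 on the stop 1–stop 3 leg.

Insertion cost between consecutive stops i–j is d(i,stop 5) + d(stop 5,j) − d(i,j):
  between Depot and stop 2: 31 + 32 − 20 = 43
  between stop 2 and stop 4: 32 + 26 − 17 = 41
  between stop 4 and stop 1: 26 + 24 − 4 = 46
  between stop 1 and stop 3: 24 + 25 − 15 = 34
  between stop 3 and Depot: 25 + 31 − 8 = 48
Cheapest insertion is between stop 1 and stop 3, adding 34.
New total = 64 + 34 = 98.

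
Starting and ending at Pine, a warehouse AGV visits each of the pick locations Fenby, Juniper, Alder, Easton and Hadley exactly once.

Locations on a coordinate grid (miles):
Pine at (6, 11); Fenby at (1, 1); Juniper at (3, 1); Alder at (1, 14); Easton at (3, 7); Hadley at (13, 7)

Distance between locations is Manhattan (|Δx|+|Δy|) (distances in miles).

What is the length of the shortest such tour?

With 5 stops there are 5!/2 = 60 distinct round trips (a route and its reverse cost the same).
Pine-Fenby-Juniper-Alder-Easton-Hadley-Pine: 15+2+15+9+10+11 = 62
Pine-Fenby-Juniper-Alder-Hadley-Easton-Pine: 15+2+15+19+10+7 = 68
Pine-Fenby-Juniper-Easton-Alder-Hadley-Pine: 15+2+6+9+19+11 = 62
Pine-Fenby-Juniper-Easton-Hadley-Alder-Pine: 15+2+6+10+19+8 = 60
Pine-Fenby-Juniper-Hadley-Alder-Easton-Pine: 15+2+16+19+9+7 = 68
Pine-Fenby-Juniper-Hadley-Easton-Alder-Pine: 15+2+16+10+9+8 = 60
Pine-Fenby-Alder-Juniper-Easton-Hadley-Pine: 15+13+15+6+10+11 = 70
Pine-Fenby-Alder-Juniper-Hadley-Easton-Pine: 15+13+15+16+10+7 = 76
Pine-Fenby-Alder-Easton-Juniper-Hadley-Pine: 15+13+9+6+16+11 = 70
Pine-Fenby-Alder-Easton-Hadley-Juniper-Pine: 15+13+9+10+16+13 = 76
Pine-Fenby-Alder-Hadley-Juniper-Easton-Pine: 15+13+19+16+6+7 = 76
Pine-Fenby-Alder-Hadley-Easton-Juniper-Pine: 15+13+19+10+6+13 = 76
Pine-Fenby-Easton-Juniper-Alder-Hadley-Pine: 15+8+6+15+19+11 = 74
Pine-Fenby-Easton-Juniper-Hadley-Alder-Pine: 15+8+6+16+19+8 = 72
… (46 more)
Pine-Alder-Fenby-Juniper-Easton-Hadley-Pine: 8+13+2+6+10+11 = 50  ← best
The minimum is 50.
One optimal route: Pine → Alder → Fenby → Juniper → Easton → Hadley → Pine (or its reverse).

Shortest round trip = 50 miles.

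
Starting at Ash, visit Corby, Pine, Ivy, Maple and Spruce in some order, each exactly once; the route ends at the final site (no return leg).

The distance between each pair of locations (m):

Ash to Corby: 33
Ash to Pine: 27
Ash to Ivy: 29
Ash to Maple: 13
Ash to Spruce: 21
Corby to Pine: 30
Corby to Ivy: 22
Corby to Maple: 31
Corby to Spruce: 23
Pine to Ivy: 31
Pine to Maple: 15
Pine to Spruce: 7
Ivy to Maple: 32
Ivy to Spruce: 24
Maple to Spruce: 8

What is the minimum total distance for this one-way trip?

Minimum one-way distance = 80 m.

There are 5! = 120 possible orderings.
Ash→Corby→Pine→Ivy→Maple→Spruce: 33+30+31+32+8 = 134
Ash→Corby→Pine→Ivy→Spruce→Maple: 33+30+31+24+8 = 126
Ash→Corby→Pine→Maple→Ivy→Spruce: 33+30+15+32+24 = 134
Ash→Corby→Pine→Maple→Spruce→Ivy: 33+30+15+8+24 = 110
Ash→Corby→Pine→Spruce→Ivy→Maple: 33+30+7+24+32 = 126
Ash→Corby→Pine→Spruce→Maple→Ivy: 33+30+7+8+32 = 110
Ash→Corby→Ivy→Pine→Maple→Spruce: 33+22+31+15+8 = 109
Ash→Corby→Ivy→Pine→Spruce→Maple: 33+22+31+7+8 = 101
Ash→Corby→Ivy→Maple→Pine→Spruce: 33+22+32+15+7 = 109
Ash→Corby→Ivy→Maple→Spruce→Pine: 33+22+32+8+7 = 102
Ash→Corby→Ivy→Spruce→Pine→Maple: 33+22+24+7+15 = 101
Ash→Corby→Ivy→Spruce→Maple→Pine: 33+22+24+8+15 = 102
Ash→Corby→Maple→Pine→Ivy→Spruce: 33+31+15+31+24 = 134
Ash→Corby→Maple→Pine→Spruce→Ivy: 33+31+15+7+24 = 110
… (106 more)
Ash→Maple→Pine→Spruce→Corby→Ivy: 13+15+7+23+22 = 80  ← best
The minimum is 80.
One shortest path: Ash → Maple → Pine → Spruce → Corby → Ivy.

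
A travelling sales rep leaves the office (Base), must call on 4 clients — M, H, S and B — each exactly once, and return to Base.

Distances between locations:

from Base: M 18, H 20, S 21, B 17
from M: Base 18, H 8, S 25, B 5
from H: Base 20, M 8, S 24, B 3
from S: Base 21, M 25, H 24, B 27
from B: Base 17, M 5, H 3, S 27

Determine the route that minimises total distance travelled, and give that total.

71 — the shortest possible round trip.

With 4 stops there are 4!/2 = 12 distinct round trips (a route and its reverse cost the same).
Base - M - H - S - B - Base: 18+8+24+27+17 = 94
Base - M - H - B - S - Base: 18+8+3+27+21 = 77
Base - M - S - H - B - Base: 18+25+24+3+17 = 87
Base - M - S - B - H - Base: 18+25+27+3+20 = 93
Base - M - B - H - S - Base: 18+5+3+24+21 = 71
Base - M - B - S - H - Base: 18+5+27+24+20 = 94
Base - H - M - S - B - Base: 20+8+25+27+17 = 97
Base - H - M - B - S - Base: 20+8+5+27+21 = 81
Base - H - S - M - B - Base: 20+24+25+5+17 = 91
Base - H - B - M - S - Base: 20+3+5+25+21 = 74
Base - S - M - H - B - Base: 21+25+8+3+17 = 74
Base - S - H - M - B - Base: 21+24+8+5+17 = 75
The minimum is 71.
One optimal route: Base → M → B → H → S → Base (or its reverse).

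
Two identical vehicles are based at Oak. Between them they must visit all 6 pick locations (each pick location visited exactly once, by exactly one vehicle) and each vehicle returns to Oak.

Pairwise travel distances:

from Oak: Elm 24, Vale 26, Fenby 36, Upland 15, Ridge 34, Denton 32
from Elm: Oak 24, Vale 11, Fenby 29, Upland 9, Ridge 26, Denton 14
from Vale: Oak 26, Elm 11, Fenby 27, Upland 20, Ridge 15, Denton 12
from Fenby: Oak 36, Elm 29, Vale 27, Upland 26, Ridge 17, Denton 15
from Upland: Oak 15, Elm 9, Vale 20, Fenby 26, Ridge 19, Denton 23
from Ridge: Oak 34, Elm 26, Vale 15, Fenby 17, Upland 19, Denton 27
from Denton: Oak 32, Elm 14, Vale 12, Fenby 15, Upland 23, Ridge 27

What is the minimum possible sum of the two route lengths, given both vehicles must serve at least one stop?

There are 2^5 − 1 = 31 ways to divide the 6 stops into two non-empty groups. For each, the best each vehicle can do is its own shortest tour through its group:
  {Elm} + {Vale, Fenby, Upland, Ridge, Denton}: 48 + 104 = 152
  {Vale} + {Elm, Fenby, Upland, Ridge, Denton}: 52 + 104 = 156
  {Elm, Vale} + {Fenby, Upland, Ridge, Denton}: 61 + 98 = 159
  {Fenby} + {Elm, Vale, Upland, Ridge, Denton}: 72 + 99 = 171
  {Elm, Fenby} + {Vale, Upland, Ridge, Denton}: 89 + 93 = 182
  {Vale, Fenby} + {Elm, Upland, Ridge, Denton}: 89 + 99 = 188
  … (31 splits in total)
  {Upland} + {Elm, Vale, Fenby, Ridge, Denton}: 30 + 111 = 141  ← best
Best: vehicle 1 Oak → Upland → Oak = 30; vehicle 2 Oak → Elm → Denton → Fenby → Ridge → Vale → Oak = 111; combined 141.

Minimum combined distance: 141.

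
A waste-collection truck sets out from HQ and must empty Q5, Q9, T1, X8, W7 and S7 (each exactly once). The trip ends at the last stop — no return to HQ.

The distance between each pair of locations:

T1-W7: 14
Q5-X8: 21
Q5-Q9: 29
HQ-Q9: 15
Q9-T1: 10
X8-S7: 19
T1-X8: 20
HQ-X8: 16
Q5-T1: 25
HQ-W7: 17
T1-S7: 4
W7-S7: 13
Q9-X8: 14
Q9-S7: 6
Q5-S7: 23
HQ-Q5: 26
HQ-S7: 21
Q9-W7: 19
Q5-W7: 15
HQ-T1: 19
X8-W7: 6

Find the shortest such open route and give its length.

There are 6! = 720 possible orderings.
HQ → Q5 → Q9 → T1 → X8 → W7 → S7: 26+29+10+20+6+13 = 104
HQ → Q5 → Q9 → T1 → X8 → S7 → W7: 26+29+10+20+19+13 = 117
HQ → Q5 → Q9 → T1 → W7 → X8 → S7: 26+29+10+14+6+19 = 104
HQ → Q5 → Q9 → T1 → W7 → S7 → X8: 26+29+10+14+13+19 = 111
HQ → Q5 → Q9 → T1 → S7 → X8 → W7: 26+29+10+4+19+6 = 94
HQ → Q5 → Q9 → T1 → S7 → W7 → X8: 26+29+10+4+13+6 = 88
HQ → Q5 → Q9 → X8 → T1 → W7 → S7: 26+29+14+20+14+13 = 116
HQ → Q5 → Q9 → X8 → T1 → S7 → W7: 26+29+14+20+4+13 = 106
… (712 more)
HQ → T1 → S7 → Q9 → X8 → W7 → Q5: 19+4+6+14+6+15 = 64  ← best
The minimum is 64.
One shortest path: HQ → T1 → S7 → Q9 → X8 → W7 → Q5.

64 — the minimum one-way total.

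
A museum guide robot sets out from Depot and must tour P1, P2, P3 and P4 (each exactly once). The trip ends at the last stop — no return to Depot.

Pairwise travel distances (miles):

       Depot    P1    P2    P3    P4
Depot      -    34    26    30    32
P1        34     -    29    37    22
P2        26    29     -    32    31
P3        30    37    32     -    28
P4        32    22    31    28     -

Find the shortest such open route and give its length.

There are 4! = 24 possible orderings.
Depot → P1 → P2 → P3 → P4: 34+29+32+28 = 123
Depot → P1 → P2 → P4 → P3: 34+29+31+28 = 122
Depot → P1 → P3 → P2 → P4: 34+37+32+31 = 134
Depot → P1 → P3 → P4 → P2: 34+37+28+31 = 130
Depot → P1 → P4 → P2 → P3: 34+22+31+32 = 119
Depot → P1 → P4 → P3 → P2: 34+22+28+32 = 116
Depot → P2 → P1 → P3 → P4: 26+29+37+28 = 120
Depot → P2 → P1 → P4 → P3: 26+29+22+28 = 105
Depot → P2 → P3 → P1 → P4: 26+32+37+22 = 117
Depot → P2 → P3 → P4 → P1: 26+32+28+22 = 108
Depot → P2 → P4 → P1 → P3: 26+31+22+37 = 116
Depot → P2 → P4 → P3 → P1: 26+31+28+37 = 122
Depot → P3 → P1 → P2 → P4: 30+37+29+31 = 127
Depot → P3 → P1 → P4 → P2: 30+37+22+31 = 120
… (10 more)
The minimum is 105.
One shortest path: Depot → P2 → P1 → P4 → P3.

Shortest open route: 105 miles.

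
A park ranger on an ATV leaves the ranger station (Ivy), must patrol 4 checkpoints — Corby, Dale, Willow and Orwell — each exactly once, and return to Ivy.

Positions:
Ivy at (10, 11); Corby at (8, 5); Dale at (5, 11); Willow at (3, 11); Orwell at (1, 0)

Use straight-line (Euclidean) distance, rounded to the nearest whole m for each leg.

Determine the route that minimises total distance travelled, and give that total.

Minimum total distance: 33 m.

With 4 stops there are 4!/2 = 12 distinct round trips (a route and its reverse cost the same).
Ivy→Corby→Dale→Willow→Orwell→Ivy: 6+7+2+11+14 = 40
Ivy→Corby→Dale→Orwell→Willow→Ivy: 6+7+12+11+7 = 43
Ivy→Corby→Willow→Dale→Orwell→Ivy: 6+8+2+12+14 = 42
Ivy→Corby→Willow→Orwell→Dale→Ivy: 6+8+11+12+5 = 42
Ivy→Corby→Orwell→Dale→Willow→Ivy: 6+9+12+2+7 = 36
Ivy→Corby→Orwell→Willow→Dale→Ivy: 6+9+11+2+5 = 33
Ivy→Dale→Corby→Willow→Orwell→Ivy: 5+7+8+11+14 = 45
Ivy→Dale→Corby→Orwell→Willow→Ivy: 5+7+9+11+7 = 39
Ivy→Dale→Willow→Corby→Orwell→Ivy: 5+2+8+9+14 = 38
Ivy→Dale→Orwell→Corby→Willow→Ivy: 5+12+9+8+7 = 41
Ivy→Willow→Corby→Dale→Orwell→Ivy: 7+8+7+12+14 = 48
Ivy→Willow→Dale→Corby→Orwell→Ivy: 7+2+7+9+14 = 39
The minimum is 33.
One optimal route: Ivy → Corby → Orwell → Willow → Dale → Ivy (or its reverse).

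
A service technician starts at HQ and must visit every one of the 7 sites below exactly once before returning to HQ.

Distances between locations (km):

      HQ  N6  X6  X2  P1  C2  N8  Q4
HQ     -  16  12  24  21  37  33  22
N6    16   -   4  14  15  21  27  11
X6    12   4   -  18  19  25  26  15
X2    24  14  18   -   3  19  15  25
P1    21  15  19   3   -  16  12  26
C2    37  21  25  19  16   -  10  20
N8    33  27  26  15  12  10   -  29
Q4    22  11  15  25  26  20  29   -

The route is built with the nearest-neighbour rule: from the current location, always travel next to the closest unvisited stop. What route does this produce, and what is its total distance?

At HQ the remaining stops are X6 12, N6 16, P1 21, Q4 22, X2 24, N8 33, C2 37; go to X6.
At X6 the remaining stops are N6 4, Q4 15, X2 18, P1 19, C2 25, N8 26; go to N6.
At N6 the remaining stops are Q4 11, X2 14, P1 15, C2 21, N8 27; go to Q4.
At Q4 the remaining stops are C2 20, X2 25, P1 26, N8 29; go to C2.
At C2 the remaining stops are N8 10, P1 16, X2 19; go to N8.
At N8 the remaining stops are P1 12, X2 15; go to P1.
At P1 the remaining stops are X2 3; go to X2.
Return X2→HQ: 24.
Total = 12 + 4 + 11 + 20 + 10 + 12 + 3 + 24 = 96.

96 km along HQ → X6 → N6 → Q4 → C2 → N8 → P1 → X2 → HQ.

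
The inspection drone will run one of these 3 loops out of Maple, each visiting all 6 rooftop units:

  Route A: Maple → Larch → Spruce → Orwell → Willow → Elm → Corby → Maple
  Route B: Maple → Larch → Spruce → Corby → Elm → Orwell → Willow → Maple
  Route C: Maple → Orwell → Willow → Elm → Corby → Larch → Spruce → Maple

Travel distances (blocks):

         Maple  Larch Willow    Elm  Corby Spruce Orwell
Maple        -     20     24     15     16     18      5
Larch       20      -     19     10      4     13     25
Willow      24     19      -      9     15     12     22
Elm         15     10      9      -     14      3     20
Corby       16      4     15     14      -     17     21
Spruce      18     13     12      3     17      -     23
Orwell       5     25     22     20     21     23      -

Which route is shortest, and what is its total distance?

Shortest is Route C, total 85 blocks.

Route A: 20 + 13 + 23 + 22 + 9 + 14 + 16 = 117
Route B: 20 + 13 + 17 + 14 + 20 + 22 + 24 = 130
Route C: 5 + 22 + 9 + 14 + 4 + 13 + 18 = 85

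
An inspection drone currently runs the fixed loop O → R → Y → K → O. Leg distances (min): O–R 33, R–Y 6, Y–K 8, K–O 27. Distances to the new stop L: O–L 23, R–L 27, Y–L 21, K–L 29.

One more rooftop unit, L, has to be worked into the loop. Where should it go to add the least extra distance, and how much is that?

Insertion cost between consecutive stops i–j is d(i,L) + d(L,j) − d(i,j):
  between O and R: 23 + 27 − 33 = 17
  between R and Y: 27 + 21 − 6 = 42
  between Y and K: 21 + 29 − 8 = 42
  between K and O: 29 + 23 − 27 = 25
Cheapest insertion is between O and R, adding 17.
New total = 74 + 17 = 91.

Minimum extra distance: 17 min, inserting L between O and R.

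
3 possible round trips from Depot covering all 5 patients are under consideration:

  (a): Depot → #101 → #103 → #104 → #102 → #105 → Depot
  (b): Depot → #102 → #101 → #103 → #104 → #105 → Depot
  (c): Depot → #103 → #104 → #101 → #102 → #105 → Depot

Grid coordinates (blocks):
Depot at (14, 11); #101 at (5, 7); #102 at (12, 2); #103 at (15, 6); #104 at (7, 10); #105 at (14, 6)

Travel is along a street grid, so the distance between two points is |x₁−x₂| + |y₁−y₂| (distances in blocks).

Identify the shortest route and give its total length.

46 blocks — (c) is the shortest.

(a): 13 + 11 + 12 + 13 + 6 + 5 = 60
(b): 11 + 12 + 11 + 12 + 11 + 5 = 62
(c): 6 + 12 + 5 + 12 + 6 + 5 = 46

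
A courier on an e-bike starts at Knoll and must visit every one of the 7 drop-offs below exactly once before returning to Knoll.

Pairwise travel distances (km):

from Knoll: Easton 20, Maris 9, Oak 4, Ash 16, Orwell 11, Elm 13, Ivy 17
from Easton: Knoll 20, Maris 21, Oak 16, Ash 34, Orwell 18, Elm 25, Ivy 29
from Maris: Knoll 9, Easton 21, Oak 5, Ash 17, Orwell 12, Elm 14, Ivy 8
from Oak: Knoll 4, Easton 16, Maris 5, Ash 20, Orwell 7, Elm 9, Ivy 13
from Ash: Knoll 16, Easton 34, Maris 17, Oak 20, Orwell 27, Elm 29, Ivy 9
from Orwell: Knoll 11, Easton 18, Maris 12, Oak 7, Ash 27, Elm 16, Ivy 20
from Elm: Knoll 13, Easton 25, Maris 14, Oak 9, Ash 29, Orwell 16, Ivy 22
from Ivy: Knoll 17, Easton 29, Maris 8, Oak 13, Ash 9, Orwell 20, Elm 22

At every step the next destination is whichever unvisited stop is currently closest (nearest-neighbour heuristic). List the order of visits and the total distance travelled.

114 km along Knoll → Oak → Maris → Ivy → Ash → Orwell → Elm → Easton → Knoll.

Knoll → [Oak:4 / Maris:9 / Orwell:11 / Elm:13 / Ash:16 / Ivy:17 / Easton:20] → Oak (4)
Oak → [Maris:5 / Orwell:7 / Elm:9 / Ivy:13 / Easton:16 / Ash:20] → Maris (5)
Maris → [Ivy:8 / Orwell:12 / Elm:14 / Ash:17 / Easton:21] → Ivy (8)
Ivy → [Ash:9 / Orwell:20 / Elm:22 / Easton:29] → Ash (9)
Ash → [Orwell:27 / Elm:29 / Easton:34] → Orwell (27)
Orwell → [Elm:16 / Easton:18] → Elm (16)
Elm → [Easton:25] → Easton (25)
Return Easton→Knoll: 20.
Total = 4 + 5 + 8 + 9 + 27 + 16 + 25 + 20 = 114.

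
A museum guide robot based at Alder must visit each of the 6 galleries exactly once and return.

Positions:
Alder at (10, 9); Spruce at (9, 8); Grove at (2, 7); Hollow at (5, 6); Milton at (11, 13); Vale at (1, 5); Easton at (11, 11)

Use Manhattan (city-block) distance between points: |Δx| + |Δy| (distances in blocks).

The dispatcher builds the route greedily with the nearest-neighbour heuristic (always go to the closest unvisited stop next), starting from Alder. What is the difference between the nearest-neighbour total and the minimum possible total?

6 blocks longer than the optimal tour.

From Alder: Spruce=2, Easton=3, Milton=5, Hollow=8, Grove=10, Vale=13 → choose Spruce (2).
From Spruce: Easton=5, Hollow=6, Milton=7, Grove=8, Vale=11 → choose Easton (5).
From Easton: Milton=2, Hollow=11, Grove=13, Vale=16 → choose Milton (2).
From Milton: Hollow=13, Grove=15, Vale=18 → choose Hollow (13).
From Hollow: Grove=4, Vale=5 → choose Grove (4).
From Grove: Vale=3 → choose Vale (3).
NN route Alder → Spruce → Easton → Milton → Hollow → Grove → Vale → Alder costs 42.
Optimal: Alder → Spruce → Grove → Vale → Hollow → Milton → Easton → Alder costs 36 (by enumerating all 360 distinct tours).
Excess = 42 − 36 = 6.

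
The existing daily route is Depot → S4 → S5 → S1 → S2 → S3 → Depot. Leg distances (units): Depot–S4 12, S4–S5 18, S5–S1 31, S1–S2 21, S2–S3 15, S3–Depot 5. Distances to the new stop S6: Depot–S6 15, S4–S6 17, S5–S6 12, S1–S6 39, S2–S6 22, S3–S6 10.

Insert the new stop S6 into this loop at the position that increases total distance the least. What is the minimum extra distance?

Minimum extra distance: 11, inserting S6 between S4 and S5.

Insertion cost between consecutive stops i–j is d(i,S6) + d(S6,j) − d(i,j):
  between Depot and S4: 15 + 17 − 12 = 20
  between S4 and S5: 17 + 12 − 18 = 11
  between S5 and S1: 12 + 39 − 31 = 20
  between S1 and S2: 39 + 22 − 21 = 40
  between S2 and S3: 22 + 10 − 15 = 17
  between S3 and Depot: 10 + 15 − 5 = 20
Cheapest insertion is between S4 and S5, adding 11.
New total = 102 + 11 = 113.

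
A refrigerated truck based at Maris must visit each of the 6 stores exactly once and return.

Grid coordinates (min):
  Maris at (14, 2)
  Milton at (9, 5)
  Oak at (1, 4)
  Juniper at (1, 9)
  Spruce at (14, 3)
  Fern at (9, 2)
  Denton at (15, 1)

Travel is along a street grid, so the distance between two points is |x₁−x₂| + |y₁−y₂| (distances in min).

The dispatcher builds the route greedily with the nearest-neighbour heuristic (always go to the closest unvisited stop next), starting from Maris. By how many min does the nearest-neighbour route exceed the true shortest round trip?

4 min longer than the optimal tour.

Maris: Spruce=1, Denton=2, Fern=5, Milton=8, Oak=15, Juniper=20 ⇒ Spruce
Spruce: Denton=3, Fern=6, Milton=7, Oak=14, Juniper=19 ⇒ Denton
Denton: Fern=7, Milton=10, Oak=17, Juniper=22 ⇒ Fern
Fern: Milton=3, Oak=10, Juniper=15 ⇒ Milton
Milton: Oak=9, Juniper=12 ⇒ Oak
Oak: Juniper=5 ⇒ Juniper
NN route Maris → Spruce → Denton → Fern → Milton → Oak → Juniper → Maris costs 48.
Optimal: Maris → Spruce → Milton → Juniper → Oak → Fern → Denton → Maris costs 44 (by enumerating all 360 distinct tours).
Excess = 48 − 44 = 4.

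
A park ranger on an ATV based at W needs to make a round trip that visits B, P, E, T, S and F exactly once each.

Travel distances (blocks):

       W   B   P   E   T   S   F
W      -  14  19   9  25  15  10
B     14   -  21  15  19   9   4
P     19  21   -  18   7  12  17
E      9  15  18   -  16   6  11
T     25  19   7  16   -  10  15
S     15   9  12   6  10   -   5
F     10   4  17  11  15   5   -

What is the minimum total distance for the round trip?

W - B - P - E - T - S - F - W: 14+21+18+16+10+5+10 = 94
W - B - P - E - T - F - S - W: 14+21+18+16+15+5+15 = 104
W - B - P - E - S - T - F - W: 14+21+18+6+10+15+10 = 94
W - B - P - E - S - F - T - W: 14+21+18+6+5+15+25 = 104
W - B - P - E - F - T - S - W: 14+21+18+11+15+10+15 = 104
W - B - P - E - F - S - T - W: 14+21+18+11+5+10+25 = 104
W - B - P - T - E - S - F - W: 14+21+7+16+6+5+10 = 79
W - B - P - T - E - F - S - W: 14+21+7+16+11+5+15 = 89
… (352 more)
W - B - F - P - T - S - E - W: 14+4+17+7+10+6+9 = 67  ← best
The minimum is 67.
One optimal route: W → B → F → P → T → S → E → W (or its reverse).

Shortest round trip = 67 blocks.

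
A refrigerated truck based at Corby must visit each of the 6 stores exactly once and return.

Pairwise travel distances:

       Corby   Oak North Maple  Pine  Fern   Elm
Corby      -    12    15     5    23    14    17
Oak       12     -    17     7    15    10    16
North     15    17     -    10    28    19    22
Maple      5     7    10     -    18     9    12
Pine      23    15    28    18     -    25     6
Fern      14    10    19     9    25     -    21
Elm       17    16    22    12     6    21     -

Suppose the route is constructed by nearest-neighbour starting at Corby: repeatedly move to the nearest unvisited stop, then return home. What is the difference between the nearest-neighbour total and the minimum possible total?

The nearest-neighbour route is 10 longer than optimal.

From Corby: Maple=5, Oak=12, Fern=14, North=15, Elm=17, Pine=23 → choose Maple (5).
From Maple: Oak=7, Fern=9, North=10, Elm=12, Pine=18 → choose Oak (7).
From Oak: Fern=10, Pine=15, Elm=16, North=17 → choose Fern (10).
From Fern: North=19, Elm=21, Pine=25 → choose North (19).
From North: Elm=22, Pine=28 → choose Elm (22).
From Elm: Pine=6 → choose Pine (6).
NN route Corby → Maple → Oak → Fern → North → Elm → Pine → Corby costs 92.
Optimal: Corby → North → Maple → Fern → Oak → Pine → Elm → Corby costs 82 (by enumerating all 360 distinct tours).
Excess = 92 − 82 = 10.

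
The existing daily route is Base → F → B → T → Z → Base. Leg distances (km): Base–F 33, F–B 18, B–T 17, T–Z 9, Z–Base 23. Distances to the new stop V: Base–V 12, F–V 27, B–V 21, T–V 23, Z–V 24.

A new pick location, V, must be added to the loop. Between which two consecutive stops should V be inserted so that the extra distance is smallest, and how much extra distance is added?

+6 km — insert V between Base and F.

Insertion cost between consecutive stops i–j is d(i,V) + d(V,j) − d(i,j):
  between Base and F: 12 + 27 − 33 = 6
  between F and B: 27 + 21 − 18 = 30
  between B and T: 21 + 23 − 17 = 27
  between T and Z: 23 + 24 − 9 = 38
  between Z and Base: 24 + 12 − 23 = 13
Cheapest insertion is between Base and F, adding 6.
New total = 100 + 6 = 106.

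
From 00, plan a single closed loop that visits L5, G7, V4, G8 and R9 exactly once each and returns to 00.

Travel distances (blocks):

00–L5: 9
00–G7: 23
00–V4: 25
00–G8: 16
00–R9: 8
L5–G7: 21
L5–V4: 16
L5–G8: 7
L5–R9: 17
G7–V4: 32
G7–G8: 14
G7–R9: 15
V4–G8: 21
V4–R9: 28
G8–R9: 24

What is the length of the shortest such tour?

00 → L5 → G7 → V4 → G8 → R9 → 00: 9+21+32+21+24+8 = 115
00 → L5 → G7 → V4 → R9 → G8 → 00: 9+21+32+28+24+16 = 130
00 → L5 → G7 → G8 → V4 → R9 → 00: 9+21+14+21+28+8 = 101
00 → L5 → G7 → G8 → R9 → V4 → 00: 9+21+14+24+28+25 = 121
00 → L5 → G7 → R9 → V4 → G8 → 00: 9+21+15+28+21+16 = 110
00 → L5 → G7 → R9 → G8 → V4 → 00: 9+21+15+24+21+25 = 115
00 → L5 → V4 → G7 → G8 → R9 → 00: 9+16+32+14+24+8 = 103
00 → L5 → V4 → G7 → R9 → G8 → 00: 9+16+32+15+24+16 = 112
00 → L5 → V4 → G8 → G7 → R9 → 00: 9+16+21+14+15+8 = 83
00 → L5 → V4 → G8 → R9 → G7 → 00: 9+16+21+24+15+23 = 108
00 → L5 → V4 → R9 → G7 → G8 → 00: 9+16+28+15+14+16 = 98
00 → L5 → V4 → R9 → G8 → G7 → 00: 9+16+28+24+14+23 = 114
00 → L5 → G8 → G7 → V4 → R9 → 00: 9+7+14+32+28+8 = 98
00 → L5 → G8 → G7 → R9 → V4 → 00: 9+7+14+15+28+25 = 98
… (46 more)
The minimum is 83.
One optimal route: 00 → L5 → V4 → G8 → G7 → R9 → 00 (or its reverse).

Minimum total distance: 83 blocks.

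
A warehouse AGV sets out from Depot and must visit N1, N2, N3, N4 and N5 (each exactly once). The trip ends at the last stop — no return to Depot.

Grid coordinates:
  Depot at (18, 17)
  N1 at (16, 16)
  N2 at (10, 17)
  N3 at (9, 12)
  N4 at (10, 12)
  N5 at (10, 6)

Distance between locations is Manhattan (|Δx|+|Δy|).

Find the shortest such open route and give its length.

There are 5! = 120 possible orderings.
Depot→N1→N2→N3→N4→N5: 3+7+6+1+6 = 23
Depot→N1→N2→N3→N5→N4: 3+7+6+7+6 = 29
Depot→N1→N2→N4→N3→N5: 3+7+5+1+7 = 23
Depot→N1→N2→N4→N5→N3: 3+7+5+6+7 = 28
Depot→N1→N2→N5→N3→N4: 3+7+11+7+1 = 29
Depot→N1→N2→N5→N4→N3: 3+7+11+6+1 = 28
Depot→N1→N3→N2→N4→N5: 3+11+6+5+6 = 31
Depot→N1→N3→N2→N5→N4: 3+11+6+11+6 = 37
Depot→N1→N3→N4→N2→N5: 3+11+1+5+11 = 31
Depot→N1→N3→N4→N5→N2: 3+11+1+6+11 = 32
Depot→N1→N3→N5→N2→N4: 3+11+7+11+5 = 37
Depot→N1→N3→N5→N4→N2: 3+11+7+6+5 = 32
Depot→N1→N4→N2→N3→N5: 3+10+5+6+7 = 31
Depot→N1→N4→N2→N5→N3: 3+10+5+11+7 = 36
… (106 more)
The minimum is 23.
One shortest path: Depot → N1 → N2 → N3 → N4 → N5.

Shortest open route: 23.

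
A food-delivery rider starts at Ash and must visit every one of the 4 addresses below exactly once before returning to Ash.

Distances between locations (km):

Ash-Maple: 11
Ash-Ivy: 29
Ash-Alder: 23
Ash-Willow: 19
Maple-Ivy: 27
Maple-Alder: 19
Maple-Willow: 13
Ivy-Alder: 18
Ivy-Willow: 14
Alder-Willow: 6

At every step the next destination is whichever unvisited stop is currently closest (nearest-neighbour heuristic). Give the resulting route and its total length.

77 km along Ash → Maple → Willow → Alder → Ivy → Ash.

Ash → [Maple:11 / Willow:19 / Alder:23 / Ivy:29] → Maple (11)
Maple → [Willow:13 / Alder:19 / Ivy:27] → Willow (13)
Willow → [Alder:6 / Ivy:14] → Alder (6)
Alder → [Ivy:18] → Ivy (18)
Return Ivy→Ash: 29.
Total = 11 + 13 + 6 + 18 + 29 = 77.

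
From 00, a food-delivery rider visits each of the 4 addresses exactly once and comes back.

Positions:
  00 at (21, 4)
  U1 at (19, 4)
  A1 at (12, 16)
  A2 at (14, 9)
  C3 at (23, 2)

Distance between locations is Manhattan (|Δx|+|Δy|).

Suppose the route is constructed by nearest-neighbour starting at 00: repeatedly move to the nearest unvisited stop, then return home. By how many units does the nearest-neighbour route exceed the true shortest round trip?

From 00: U1=2, C3=4, A2=12, A1=21 → choose U1 (2).
From U1: C3=6, A2=10, A1=19 → choose C3 (6).
From C3: A2=16, A1=25 → choose A2 (16).
From A2: A1=9 → choose A1 (9).
NN route 00 → U1 → C3 → A2 → A1 → 00 costs 54.
Optimal: 00 → U1 → A1 → A2 → C3 → 00 costs 50 (by enumerating all 12 distinct tours).
Excess = 54 − 50 = 4.

The nearest-neighbour route is 4 longer than optimal.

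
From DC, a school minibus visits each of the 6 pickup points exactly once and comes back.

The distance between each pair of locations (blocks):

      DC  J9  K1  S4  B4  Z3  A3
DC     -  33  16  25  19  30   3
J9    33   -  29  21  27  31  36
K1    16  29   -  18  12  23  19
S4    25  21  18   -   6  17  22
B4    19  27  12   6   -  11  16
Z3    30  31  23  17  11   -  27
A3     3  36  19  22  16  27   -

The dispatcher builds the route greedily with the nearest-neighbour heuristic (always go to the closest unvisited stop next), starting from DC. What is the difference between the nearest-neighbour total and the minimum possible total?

The nearest-neighbour route is 14 blocks longer than optimal.

DC: A3=3, K1=16, B4=19, S4=25, Z3=30, J9=33 ⇒ A3
A3: B4=16, K1=19, S4=22, Z3=27, J9=36 ⇒ B4
B4: S4=6, Z3=11, K1=12, J9=27 ⇒ S4
S4: Z3=17, K1=18, J9=21 ⇒ Z3
Z3: K1=23, J9=31 ⇒ K1
K1: J9=29 ⇒ J9
NN route DC → A3 → B4 → S4 → Z3 → K1 → J9 → DC costs 127.
Optimal: DC → K1 → J9 → S4 → B4 → Z3 → A3 → DC costs 113 (by enumerating all 360 distinct tours).
Excess = 127 − 113 = 14.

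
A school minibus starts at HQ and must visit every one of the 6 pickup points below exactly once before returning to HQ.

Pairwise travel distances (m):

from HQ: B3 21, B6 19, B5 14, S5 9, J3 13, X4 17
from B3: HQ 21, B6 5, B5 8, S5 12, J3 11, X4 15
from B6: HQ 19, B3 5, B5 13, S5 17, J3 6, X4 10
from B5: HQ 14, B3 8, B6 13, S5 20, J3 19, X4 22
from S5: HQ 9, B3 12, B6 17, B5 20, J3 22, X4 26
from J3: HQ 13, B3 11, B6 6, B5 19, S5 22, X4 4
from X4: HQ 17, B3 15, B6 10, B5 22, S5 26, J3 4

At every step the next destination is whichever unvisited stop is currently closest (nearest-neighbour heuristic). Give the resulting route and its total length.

At HQ the remaining stops are S5 9, J3 13, B5 14, X4 17, B6 19, B3 21; go to S5.
At S5 the remaining stops are B3 12, B6 17, B5 20, J3 22, X4 26; go to B3.
At B3 the remaining stops are B6 5, B5 8, J3 11, X4 15; go to B6.
At B6 the remaining stops are J3 6, X4 10, B5 13; go to J3.
At J3 the remaining stops are X4 4, B5 19; go to X4.
At X4 the remaining stops are B5 22; go to B5.
Return B5→HQ: 14.
Total = 9 + 12 + 5 + 6 + 4 + 22 + 14 = 72.

Nearest-neighbour total = 72 m; route HQ → S5 → B3 → B6 → J3 → X4 → B5 → HQ.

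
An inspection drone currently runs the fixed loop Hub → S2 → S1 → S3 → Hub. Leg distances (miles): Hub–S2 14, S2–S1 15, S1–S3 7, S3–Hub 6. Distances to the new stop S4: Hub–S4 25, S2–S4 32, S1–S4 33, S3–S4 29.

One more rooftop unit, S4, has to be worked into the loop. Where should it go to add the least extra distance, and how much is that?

+43 miles — insert S4 between Hub and S2.

Insertion cost between consecutive stops i–j is d(i,S4) + d(S4,j) − d(i,j):
  between Hub and S2: 25 + 32 − 14 = 43
  between S2 and S1: 32 + 33 − 15 = 50
  between S1 and S3: 33 + 29 − 7 = 55
  between S3 and Hub: 29 + 25 − 6 = 48
Cheapest insertion is between Hub and S2, adding 43.
New total = 42 + 43 = 85.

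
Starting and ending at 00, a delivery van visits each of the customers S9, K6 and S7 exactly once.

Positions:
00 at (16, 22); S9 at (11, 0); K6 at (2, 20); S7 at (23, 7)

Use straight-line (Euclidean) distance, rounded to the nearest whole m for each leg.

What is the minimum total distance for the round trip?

Minimum total distance: 67 m.

With 3 stops there are 3!/2 = 3 distinct round trips (a route and its reverse cost the same).
00 - S9 - K6 - S7 - 00: 23+22+25+17 = 87
00 - S9 - S7 - K6 - 00: 23+14+25+14 = 76
00 - K6 - S9 - S7 - 00: 14+22+14+17 = 67
The minimum is 67.
One optimal route: 00 → K6 → S9 → S7 → 00 (or its reverse).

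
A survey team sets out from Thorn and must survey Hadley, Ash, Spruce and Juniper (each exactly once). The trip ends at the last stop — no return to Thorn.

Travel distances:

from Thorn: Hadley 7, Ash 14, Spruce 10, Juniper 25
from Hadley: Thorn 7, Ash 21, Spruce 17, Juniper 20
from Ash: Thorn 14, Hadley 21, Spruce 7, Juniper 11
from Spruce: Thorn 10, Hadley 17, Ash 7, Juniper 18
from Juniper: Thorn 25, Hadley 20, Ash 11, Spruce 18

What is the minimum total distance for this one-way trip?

Shortest open route: 42.

There are 4! = 24 possible orderings.
Thorn → Hadley → Ash → Spruce → Juniper: 7+21+7+18 = 53
Thorn → Hadley → Ash → Juniper → Spruce: 7+21+11+18 = 57
Thorn → Hadley → Spruce → Ash → Juniper: 7+17+7+11 = 42
Thorn → Hadley → Spruce → Juniper → Ash: 7+17+18+11 = 53
Thorn → Hadley → Juniper → Ash → Spruce: 7+20+11+7 = 45
Thorn → Hadley → Juniper → Spruce → Ash: 7+20+18+7 = 52
Thorn → Ash → Hadley → Spruce → Juniper: 14+21+17+18 = 70
Thorn → Ash → Hadley → Juniper → Spruce: 14+21+20+18 = 73
Thorn → Ash → Spruce → Hadley → Juniper: 14+7+17+20 = 58
Thorn → Ash → Spruce → Juniper → Hadley: 14+7+18+20 = 59
Thorn → Ash → Juniper → Hadley → Spruce: 14+11+20+17 = 62
Thorn → Ash → Juniper → Spruce → Hadley: 14+11+18+17 = 60
Thorn → Spruce → Hadley → Ash → Juniper: 10+17+21+11 = 59
Thorn → Spruce → Hadley → Juniper → Ash: 10+17+20+11 = 58
… (10 more)
The minimum is 42.
One shortest path: Thorn → Hadley → Spruce → Ash → Juniper.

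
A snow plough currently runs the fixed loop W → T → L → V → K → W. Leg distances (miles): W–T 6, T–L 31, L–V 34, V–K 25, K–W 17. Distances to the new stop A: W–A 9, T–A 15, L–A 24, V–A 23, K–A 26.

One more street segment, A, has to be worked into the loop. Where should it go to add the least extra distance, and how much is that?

Adding 8 miles by placing A on the T–L leg.

Insertion cost between consecutive stops i–j is d(i,A) + d(A,j) − d(i,j):
  between W and T: 9 + 15 − 6 = 18
  between T and L: 15 + 24 − 31 = 8
  between L and V: 24 + 23 − 34 = 13
  between V and K: 23 + 26 − 25 = 24
  between K and W: 26 + 9 − 17 = 18
Cheapest insertion is between T and L, adding 8.
New total = 113 + 8 = 121.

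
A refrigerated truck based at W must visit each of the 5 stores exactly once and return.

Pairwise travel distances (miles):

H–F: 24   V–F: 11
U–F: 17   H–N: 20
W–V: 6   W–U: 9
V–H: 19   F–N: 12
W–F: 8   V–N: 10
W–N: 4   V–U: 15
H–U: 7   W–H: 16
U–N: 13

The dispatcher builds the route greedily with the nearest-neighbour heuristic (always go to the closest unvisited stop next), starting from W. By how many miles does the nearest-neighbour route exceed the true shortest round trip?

W: N=4, V=6, F=8, U=9, H=16 ⇒ N
N: V=10, F=12, U=13, H=20 ⇒ V
V: F=11, U=15, H=19 ⇒ F
F: U=17, H=24 ⇒ U
U: H=7 ⇒ H
NN route W → N → V → F → U → H → W costs 65.
Optimal: W → U → H → V → F → N → W costs 62 (by enumerating all 60 distinct tours).
Excess = 65 − 62 = 3.

The nearest-neighbour route is 3 miles longer than optimal.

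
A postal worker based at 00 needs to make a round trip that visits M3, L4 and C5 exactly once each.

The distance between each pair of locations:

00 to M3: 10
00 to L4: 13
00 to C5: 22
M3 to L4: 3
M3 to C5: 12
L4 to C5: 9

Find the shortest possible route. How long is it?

Shortest round trip = 44.

There are 3 distinct closed tours to check (reversals are equivalent).
00-M3-L4-C5-00: 10+3+9+22 = 44
00-M3-C5-L4-00: 10+12+9+13 = 44
00-L4-M3-C5-00: 13+3+12+22 = 50
The minimum is 44.
One optimal route: 00 → M3 → L4 → C5 → 00 (or its reverse).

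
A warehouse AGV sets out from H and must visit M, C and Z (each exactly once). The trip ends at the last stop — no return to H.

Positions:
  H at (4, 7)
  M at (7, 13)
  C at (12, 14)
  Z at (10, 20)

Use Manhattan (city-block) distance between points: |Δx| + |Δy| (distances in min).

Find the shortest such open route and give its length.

23 min — the minimum one-way total.

There are 3! = 6 possible orderings.
H - M - C - Z: 9+6+8 = 23
H - M - Z - C: 9+10+8 = 27
H - C - M - Z: 15+6+10 = 31
H - C - Z - M: 15+8+10 = 33
H - Z - M - C: 19+10+6 = 35
H - Z - C - M: 19+8+6 = 33
The minimum is 23.
One shortest path: H → M → C → Z.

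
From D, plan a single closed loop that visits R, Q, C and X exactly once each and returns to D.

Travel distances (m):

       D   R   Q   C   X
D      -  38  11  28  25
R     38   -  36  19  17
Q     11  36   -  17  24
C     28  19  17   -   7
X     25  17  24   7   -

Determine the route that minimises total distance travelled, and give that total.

Shortest round trip = 89 m.

D-R-Q-C-X-D: 38+36+17+7+25 = 123
D-R-Q-X-C-D: 38+36+24+7+28 = 133
D-R-C-Q-X-D: 38+19+17+24+25 = 123
D-R-C-X-Q-D: 38+19+7+24+11 = 99
D-R-X-Q-C-D: 38+17+24+17+28 = 124
D-R-X-C-Q-D: 38+17+7+17+11 = 90
D-Q-R-C-X-D: 11+36+19+7+25 = 98
D-Q-R-X-C-D: 11+36+17+7+28 = 99
D-Q-C-R-X-D: 11+17+19+17+25 = 89
D-Q-X-R-C-D: 11+24+17+19+28 = 99
D-C-R-Q-X-D: 28+19+36+24+25 = 132
D-C-Q-R-X-D: 28+17+36+17+25 = 123
The minimum is 89.
One optimal route: D → Q → C → R → X → D (or its reverse).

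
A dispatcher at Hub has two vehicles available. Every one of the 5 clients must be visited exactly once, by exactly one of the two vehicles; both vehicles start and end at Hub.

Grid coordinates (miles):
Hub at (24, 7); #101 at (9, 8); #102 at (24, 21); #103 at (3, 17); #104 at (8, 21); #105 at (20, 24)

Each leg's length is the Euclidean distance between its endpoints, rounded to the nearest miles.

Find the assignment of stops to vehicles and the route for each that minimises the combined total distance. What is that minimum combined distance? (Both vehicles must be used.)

Check every non-empty split of the stops between the two vehicles; for each half take its own optimal tour:
  {#101} + {#102, #103, #104, #105}: 30 + 60 = 90
  {#102} + {#101, #103, #104, #105}: 28 + 61 = 89
  {#101, #102} + {#103, #104, #105}: 49 + 58 = 107
  {#103} + {#101, #102, #104, #105}: 46 + 59 = 105
  {#101, #103} + {#102, #104, #105}: 49 + 52 = 101
  {#102, #103} + {#101, #104, #105}: 58 + 57 = 115
  … (15 splits in total)
Best: vehicle 1 Hub → #102 → Hub = 28; vehicle 2 Hub → #101 → #103 → #104 → #105 → Hub = 61; combined 89.

89 miles — the smallest possible combined total.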